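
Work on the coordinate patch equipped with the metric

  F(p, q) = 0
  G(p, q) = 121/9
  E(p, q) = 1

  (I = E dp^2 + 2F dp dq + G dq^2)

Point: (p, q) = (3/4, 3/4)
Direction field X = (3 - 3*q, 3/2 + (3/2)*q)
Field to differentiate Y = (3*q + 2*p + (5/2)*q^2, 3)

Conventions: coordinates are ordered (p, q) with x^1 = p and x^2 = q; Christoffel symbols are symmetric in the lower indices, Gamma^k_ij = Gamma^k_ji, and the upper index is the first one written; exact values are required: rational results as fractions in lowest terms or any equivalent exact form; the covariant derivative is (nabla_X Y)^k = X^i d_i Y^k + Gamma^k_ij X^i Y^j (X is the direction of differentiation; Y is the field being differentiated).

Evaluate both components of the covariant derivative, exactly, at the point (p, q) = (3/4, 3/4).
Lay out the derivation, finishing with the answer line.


E = 1, F = 0, G = 121/9 at the point
E_p = 0, E_q = 0, F_p = 0, F_q = 0, G_p = 0, G_q = 0
EG - F^2 = 121/9;  g^inv = (9/121) * [[121/9, 0], [0, 1]]
first-kind symbols [ij,l] = (1/2)(d_i g_jl + d_j g_il - d_l g_ij): [pp,p] = E_p/2 = 0, [pp,q] = F_p - E_q/2 = 0, [pq,p] = E_q/2 = 0, [pq,q] = G_p/2 = 0, [qq,p] = F_q - G_p/2 = 0, [qq,q] = G_q/2 = 0
Gamma^p_ij = (G*[ij,p] - F*[ij,q])/(EG - F^2), Gamma^q_ij = (E*[ij,q] - F*[ij,p])/(EG - F^2)
Gamma_ppp = 0, Gamma_ppq = 0, Gamma_pqq = 0, Gamma_qpp = 0, Gamma_qpq = 0, Gamma_qqq = 0
X = (3/4, 21/8), Y = (165/32, 3) at the point

Answer: (nabla_X Y)^p = 615/32, (nabla_X Y)^q = 0


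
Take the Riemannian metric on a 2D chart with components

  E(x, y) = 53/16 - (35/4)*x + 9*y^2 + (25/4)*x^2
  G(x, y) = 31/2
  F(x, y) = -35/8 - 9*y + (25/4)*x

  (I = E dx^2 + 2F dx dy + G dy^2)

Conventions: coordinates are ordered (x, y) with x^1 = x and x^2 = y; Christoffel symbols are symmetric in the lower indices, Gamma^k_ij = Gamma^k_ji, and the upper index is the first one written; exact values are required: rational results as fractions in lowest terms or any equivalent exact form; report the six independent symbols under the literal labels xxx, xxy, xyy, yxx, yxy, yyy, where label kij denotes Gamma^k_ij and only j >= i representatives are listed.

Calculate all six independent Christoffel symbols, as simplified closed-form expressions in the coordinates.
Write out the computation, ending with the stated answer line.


E = 53/16 - (35/4)*x + 9*y^2 + (25/4)*x^2; F = -35/8 - 9*y + (25/4)*x; G = 31/2
Gamma^k_ij = (1/2) g^{kl} (d_i g_jl + d_j g_il - d_l g_ij), with g^inv = (1/(EG-F^2)) [[G, -F], [-F, E]]
first partials: E_x = -35/4 + (25/2)*x, E_y = 18*y, F_x = 25/4, F_y = -9, G_x = 0, G_y = 0
D = EG - F^2 = 2061/64 - (315/4)*y - (1295/16)*x + (117/2)*y^2 + (225/2)*x*y + (925/16)*x^2
expanded: Gamma^x_xx = (G E_x - 2F F_x + F E_y)/(2D), Gamma^x_xy = (G E_y - F G_x)/(2D), Gamma^x_yy = (2G F_y - G G_x - F G_y)/(2D), Gamma^y_xx = (2E F_x - E E_y - F E_x)/(2D), Gamma^y_xy = (E G_x - F E_y)/(2D), Gamma^y_yy = (E G_y - 2F F_y + F G_x)/(2D); substitute and cancel common factors

Answer: Gamma_xxx = (3600*x*y + 3700*x - 5184*y^2 + 1080*y - 2590)/(3700*x^2 + 7200*x*y - 5180*x + 3744*y^2 - 5040*y + 2061), Gamma_xxy = 8928*y/(3700*x^2 + 7200*x*y - 5180*x + 3744*y^2 - 5040*y + 2061), Gamma_xyy = -8928/(3700*x^2 + 7200*x*y - 5180*x + 3744*y^2 - 5040*y + 2061), Gamma_yxx = (-3600*x^2*y + 8640*x*y - 5184*y^3 + 3600*y^2 - 4428*y + 100)/(3700*x^2 + 7200*x*y - 5180*x + 3744*y^2 - 5040*y + 2061), Gamma_yxy = (-3600*x*y + 5184*y^2 + 2520*y)/(3700*x^2 + 7200*x*y - 5180*x + 3744*y^2 - 5040*y + 2061), Gamma_yyy = (3600*x - 5184*y - 2520)/(3700*x^2 + 7200*x*y - 5180*x + 3744*y^2 - 5040*y + 2061)


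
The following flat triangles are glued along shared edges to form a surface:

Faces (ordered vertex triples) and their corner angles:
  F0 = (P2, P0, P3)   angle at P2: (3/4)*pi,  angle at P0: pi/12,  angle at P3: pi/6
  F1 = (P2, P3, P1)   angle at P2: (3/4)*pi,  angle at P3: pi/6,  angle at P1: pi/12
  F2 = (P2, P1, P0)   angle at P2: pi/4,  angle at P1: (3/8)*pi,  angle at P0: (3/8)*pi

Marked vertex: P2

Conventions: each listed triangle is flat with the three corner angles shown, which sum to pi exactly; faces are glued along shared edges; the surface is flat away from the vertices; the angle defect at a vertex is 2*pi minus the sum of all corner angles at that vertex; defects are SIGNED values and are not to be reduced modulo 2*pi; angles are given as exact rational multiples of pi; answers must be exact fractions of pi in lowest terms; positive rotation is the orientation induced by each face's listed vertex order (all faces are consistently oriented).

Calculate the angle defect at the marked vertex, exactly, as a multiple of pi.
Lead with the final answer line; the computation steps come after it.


Answer: defect(P2) = pi/4

Sum of corner angles at P2: (7/4)*pi
defect = 2*pi - (7/4)*pi


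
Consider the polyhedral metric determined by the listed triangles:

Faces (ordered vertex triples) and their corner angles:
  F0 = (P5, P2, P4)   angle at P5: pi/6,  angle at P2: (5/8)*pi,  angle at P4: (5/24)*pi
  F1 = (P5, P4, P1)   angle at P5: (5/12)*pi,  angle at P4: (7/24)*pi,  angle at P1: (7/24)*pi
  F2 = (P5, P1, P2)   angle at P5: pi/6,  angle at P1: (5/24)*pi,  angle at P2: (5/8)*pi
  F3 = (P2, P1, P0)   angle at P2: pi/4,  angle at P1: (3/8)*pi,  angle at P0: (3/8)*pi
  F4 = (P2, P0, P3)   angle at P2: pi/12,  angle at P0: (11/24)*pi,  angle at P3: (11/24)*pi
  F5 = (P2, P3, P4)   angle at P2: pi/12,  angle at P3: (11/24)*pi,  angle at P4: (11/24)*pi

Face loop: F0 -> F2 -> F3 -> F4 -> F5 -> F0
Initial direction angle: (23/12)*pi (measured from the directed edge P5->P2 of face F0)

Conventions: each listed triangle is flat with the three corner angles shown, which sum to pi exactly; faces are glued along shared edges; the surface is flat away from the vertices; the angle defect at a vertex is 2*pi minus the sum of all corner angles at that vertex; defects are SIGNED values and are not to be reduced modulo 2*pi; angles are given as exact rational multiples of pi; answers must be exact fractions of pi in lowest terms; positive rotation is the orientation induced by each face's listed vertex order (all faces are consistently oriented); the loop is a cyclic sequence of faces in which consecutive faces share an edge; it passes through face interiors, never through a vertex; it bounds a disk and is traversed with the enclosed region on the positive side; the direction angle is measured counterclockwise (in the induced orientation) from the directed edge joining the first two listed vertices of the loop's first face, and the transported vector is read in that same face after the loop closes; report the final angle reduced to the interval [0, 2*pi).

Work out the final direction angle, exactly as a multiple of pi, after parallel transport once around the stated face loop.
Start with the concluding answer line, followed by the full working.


Answer: final direction angle = pi/4

enclosed vertex P2: corner angles sum to (5/3)*pi, defect = 2*pi - (5/3)*pi = pi/3
adding the enclosed defects to the starting angle (mod 2*pi, induced orientation) gives the holonomy
final angle = (23/12)*pi + pi/3 = pi/4 (mod 2*pi)


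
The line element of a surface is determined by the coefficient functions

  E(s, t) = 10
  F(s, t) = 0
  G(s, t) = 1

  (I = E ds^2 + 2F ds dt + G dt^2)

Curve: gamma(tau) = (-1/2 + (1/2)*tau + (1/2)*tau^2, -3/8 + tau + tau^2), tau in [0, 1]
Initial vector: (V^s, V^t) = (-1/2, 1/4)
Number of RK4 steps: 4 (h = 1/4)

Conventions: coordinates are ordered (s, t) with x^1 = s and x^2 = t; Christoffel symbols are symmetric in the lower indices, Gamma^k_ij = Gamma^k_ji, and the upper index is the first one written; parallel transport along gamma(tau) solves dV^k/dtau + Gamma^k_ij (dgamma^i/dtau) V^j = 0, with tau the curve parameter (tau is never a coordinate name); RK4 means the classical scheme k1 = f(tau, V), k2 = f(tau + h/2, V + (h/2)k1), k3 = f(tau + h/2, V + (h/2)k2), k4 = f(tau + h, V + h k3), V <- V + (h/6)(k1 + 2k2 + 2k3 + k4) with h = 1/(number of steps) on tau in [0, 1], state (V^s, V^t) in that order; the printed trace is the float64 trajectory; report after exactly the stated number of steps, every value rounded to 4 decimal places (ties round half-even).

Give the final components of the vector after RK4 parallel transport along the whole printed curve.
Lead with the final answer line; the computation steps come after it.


Answer: V^s = -0.5000, V^t = 0.2500

gamma'(tau) = (1/2 + tau, 1 + 2*tau); f(tau, V)^k = -Gamma^k_ij(gamma(tau)) gamma'^i(tau) V^j; h = 1/4; intermediate values shown to 6 dp
curve data and Christoffel symbols at the stage parameters:
  tau = 0.000000: gamma = (-0.500000, -0.375000), gamma' = (0.500000, 1.000000); Gamma_sss = 0.000000, Gamma_sst = 0.000000, Gamma_stt = 0.000000, Gamma_tss = 0.000000, Gamma_tst = 0.000000, Gamma_ttt = 0.000000
  tau = 0.125000: gamma = (-0.429688, -0.234375), gamma' = (0.625000, 1.250000); Gamma_sss = 0.000000, Gamma_sst = 0.000000, Gamma_stt = 0.000000, Gamma_tss = 0.000000, Gamma_tst = 0.000000, Gamma_ttt = 0.000000
  tau = 0.250000: gamma = (-0.343750, -0.062500), gamma' = (0.750000, 1.500000); Gamma_sss = 0.000000, Gamma_sst = 0.000000, Gamma_stt = 0.000000, Gamma_tss = 0.000000, Gamma_tst = 0.000000, Gamma_ttt = 0.000000
  tau = 0.375000: gamma = (-0.242188, 0.140625), gamma' = (0.875000, 1.750000); Gamma_sss = 0.000000, Gamma_sst = 0.000000, Gamma_stt = 0.000000, Gamma_tss = 0.000000, Gamma_tst = 0.000000, Gamma_ttt = 0.000000
  tau = 0.500000: gamma = (-0.125000, 0.375000), gamma' = (1.000000, 2.000000); Gamma_sss = 0.000000, Gamma_sst = 0.000000, Gamma_stt = 0.000000, Gamma_tss = 0.000000, Gamma_tst = 0.000000, Gamma_ttt = 0.000000
  tau = 0.625000: gamma = (0.007812, 0.640625), gamma' = (1.125000, 2.250000); Gamma_sss = 0.000000, Gamma_sst = 0.000000, Gamma_stt = 0.000000, Gamma_tss = 0.000000, Gamma_tst = 0.000000, Gamma_ttt = 0.000000
  tau = 0.750000: gamma = (0.156250, 0.937500), gamma' = (1.250000, 2.500000); Gamma_sss = 0.000000, Gamma_sst = 0.000000, Gamma_stt = 0.000000, Gamma_tss = 0.000000, Gamma_tst = 0.000000, Gamma_ttt = 0.000000
  tau = 0.875000: gamma = (0.320312, 1.265625), gamma' = (1.375000, 2.750000); Gamma_sss = 0.000000, Gamma_sst = 0.000000, Gamma_stt = 0.000000, Gamma_tss = 0.000000, Gamma_tst = 0.000000, Gamma_ttt = 0.000000
  tau = 1.000000: gamma = (0.500000, 1.625000), gamma' = (1.500000, 3.000000); Gamma_sss = 0.000000, Gamma_sst = 0.000000, Gamma_stt = 0.000000, Gamma_tss = 0.000000, Gamma_tst = 0.000000, Gamma_ttt = 0.000000
step 0: V^s = -0.5000, V^t = 0.2500
step 1: k1 = (0.000000, 0.000000), k2 = (0.000000, 0.000000), k3 = (0.000000, 0.000000), k4 = (0.000000, 0.000000); V <- V + (h/6)(k1 + 2k2 + 2k3 + k4): V^s = -0.5000, V^t = 0.2500
step 2: k1 = (0.000000, 0.000000), k2 = (0.000000, 0.000000), k3 = (0.000000, 0.000000), k4 = (0.000000, 0.000000); V <- V + (h/6)(k1 + 2k2 + 2k3 + k4): V^s = -0.5000, V^t = 0.2500
step 3: k1 = (0.000000, 0.000000), k2 = (0.000000, 0.000000), k3 = (0.000000, 0.000000), k4 = (0.000000, 0.000000); V <- V + (h/6)(k1 + 2k2 + 2k3 + k4): V^s = -0.5000, V^t = 0.2500
step 4: k1 = (0.000000, 0.000000), k2 = (0.000000, 0.000000), k3 = (0.000000, 0.000000), k4 = (0.000000, 0.000000); V <- V + (h/6)(k1 + 2k2 + 2k3 + k4): V^s = -0.5000, V^t = 0.2500


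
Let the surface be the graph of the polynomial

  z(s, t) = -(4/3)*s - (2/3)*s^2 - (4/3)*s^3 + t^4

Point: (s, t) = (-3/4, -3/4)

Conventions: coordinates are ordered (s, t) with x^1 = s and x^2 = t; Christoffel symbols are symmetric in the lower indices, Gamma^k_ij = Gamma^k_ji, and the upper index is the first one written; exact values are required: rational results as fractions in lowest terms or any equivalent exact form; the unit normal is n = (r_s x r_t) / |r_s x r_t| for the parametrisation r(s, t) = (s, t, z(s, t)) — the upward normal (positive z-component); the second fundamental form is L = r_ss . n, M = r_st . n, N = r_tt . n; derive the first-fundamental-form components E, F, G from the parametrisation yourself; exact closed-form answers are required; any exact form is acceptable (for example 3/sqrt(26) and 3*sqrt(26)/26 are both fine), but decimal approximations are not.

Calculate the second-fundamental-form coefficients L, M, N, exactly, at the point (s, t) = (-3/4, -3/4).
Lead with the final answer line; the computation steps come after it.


Answer: L = 32*sqrt(24241)/3463, M = 0, N = 324*sqrt(24241)/24241

z_s = -31/12, z_t = -27/16, z_ss = 14/3, z_st = 0, z_tt = 27/4
E = 1105/144, F = 279/64, G = 985/256; answer radicand W^2 = 24241/2304
unnormalised second-form numerators: l = 14/3, m = 0, n = 27/4; L = l/sqrt(24241/2304), and similarly M = m/sqrt(W^2), N = n/sqrt(W^2)


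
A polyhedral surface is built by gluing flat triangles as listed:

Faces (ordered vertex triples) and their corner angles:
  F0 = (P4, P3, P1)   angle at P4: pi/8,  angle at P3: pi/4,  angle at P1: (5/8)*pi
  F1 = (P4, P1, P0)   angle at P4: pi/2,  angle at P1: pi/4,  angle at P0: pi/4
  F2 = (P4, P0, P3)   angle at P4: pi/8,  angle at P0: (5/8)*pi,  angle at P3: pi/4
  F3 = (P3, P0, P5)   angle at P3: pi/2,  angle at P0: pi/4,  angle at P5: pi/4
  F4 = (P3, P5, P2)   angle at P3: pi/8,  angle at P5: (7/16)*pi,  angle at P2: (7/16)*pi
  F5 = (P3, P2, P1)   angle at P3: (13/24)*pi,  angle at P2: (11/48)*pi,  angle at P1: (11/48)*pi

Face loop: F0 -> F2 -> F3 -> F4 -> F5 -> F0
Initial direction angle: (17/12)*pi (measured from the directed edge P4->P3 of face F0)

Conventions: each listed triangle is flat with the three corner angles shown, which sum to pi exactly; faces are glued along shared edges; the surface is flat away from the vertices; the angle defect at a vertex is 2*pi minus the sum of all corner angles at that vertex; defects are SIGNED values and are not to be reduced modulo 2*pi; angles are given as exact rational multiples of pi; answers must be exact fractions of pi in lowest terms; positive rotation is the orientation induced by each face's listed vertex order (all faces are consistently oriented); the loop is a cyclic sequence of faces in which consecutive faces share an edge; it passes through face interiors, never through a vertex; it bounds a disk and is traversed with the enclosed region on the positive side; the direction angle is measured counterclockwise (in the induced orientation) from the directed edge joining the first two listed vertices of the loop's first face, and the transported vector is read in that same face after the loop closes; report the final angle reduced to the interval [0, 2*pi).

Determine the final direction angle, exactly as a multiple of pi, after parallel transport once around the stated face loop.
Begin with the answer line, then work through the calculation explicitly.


Answer: final direction angle = (7/4)*pi

enclosed vertex P3: corner angles sum to (5/3)*pi, defect = 2*pi - (5/3)*pi = pi/3
transport around the loop rotates by the sum of enclosed defects; add to the initial angle mod 2*pi
final angle = (17/12)*pi + pi/3 = (7/4)*pi (mod 2*pi)


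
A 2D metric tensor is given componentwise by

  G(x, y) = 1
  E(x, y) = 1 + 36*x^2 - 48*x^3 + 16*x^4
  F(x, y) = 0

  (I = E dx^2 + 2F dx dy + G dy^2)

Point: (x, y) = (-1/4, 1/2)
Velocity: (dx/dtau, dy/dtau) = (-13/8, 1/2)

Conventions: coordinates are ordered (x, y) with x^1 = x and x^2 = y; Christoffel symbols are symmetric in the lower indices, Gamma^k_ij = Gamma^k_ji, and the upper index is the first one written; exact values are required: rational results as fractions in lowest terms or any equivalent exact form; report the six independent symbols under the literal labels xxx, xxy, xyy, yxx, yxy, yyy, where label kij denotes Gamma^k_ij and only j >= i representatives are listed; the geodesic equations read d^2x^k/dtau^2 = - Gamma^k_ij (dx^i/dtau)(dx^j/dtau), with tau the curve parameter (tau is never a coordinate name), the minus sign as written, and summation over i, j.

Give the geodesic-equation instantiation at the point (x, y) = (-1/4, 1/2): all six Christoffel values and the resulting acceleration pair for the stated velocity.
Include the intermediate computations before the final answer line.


E = 65/16, F = 0, G = 1 at the point
E_x = -28, E_y = 0, F_x = 0, F_y = 0, G_x = 0, G_y = 0
EG - F^2 = 65/16;  g^inv = (16/65) * [[1, 0], [0, 65/16]]
first-kind symbols [ij,l] = (1/2)(d_i g_jl + d_j g_il - d_l g_ij): [xx,x] = E_x/2 = -14, [xx,y] = F_x - E_y/2 = 0, [xy,x] = E_y/2 = 0, [xy,y] = G_x/2 = 0, [yy,x] = F_y - G_x/2 = 0, [yy,y] = G_y/2 = 0
Gamma^x_ij = (G*[ij,x] - F*[ij,y])/(EG - F^2), Gamma^y_ij = (E*[ij,y] - F*[ij,x])/(EG - F^2)
Gamma_xxx = -224/65, Gamma_xxy = 0, Gamma_xyy = 0, Gamma_yxx = 0, Gamma_yxy = 0, Gamma_yyy = 0
d^2x/dtau^2 = -(Gamma_xxx*(-13/8)^2 + 2*Gamma_xxy*(-13/8)*(1/2) + Gamma_xyy*(1/2)^2) = 91/10
d^2y/dtau^2 = -(Gamma_yxx*(-13/8)^2 + 2*Gamma_yxy*(-13/8)*(1/2) + Gamma_yyy*(1/2)^2) = 0

Answer: Gamma_xxx = -224/65, Gamma_xxy = 0, Gamma_xyy = 0, Gamma_yxx = 0, Gamma_yxy = 0, Gamma_yyy = 0; accelerations (d^2x/dtau^2, d^2y/dtau^2) = (91/10, 0)


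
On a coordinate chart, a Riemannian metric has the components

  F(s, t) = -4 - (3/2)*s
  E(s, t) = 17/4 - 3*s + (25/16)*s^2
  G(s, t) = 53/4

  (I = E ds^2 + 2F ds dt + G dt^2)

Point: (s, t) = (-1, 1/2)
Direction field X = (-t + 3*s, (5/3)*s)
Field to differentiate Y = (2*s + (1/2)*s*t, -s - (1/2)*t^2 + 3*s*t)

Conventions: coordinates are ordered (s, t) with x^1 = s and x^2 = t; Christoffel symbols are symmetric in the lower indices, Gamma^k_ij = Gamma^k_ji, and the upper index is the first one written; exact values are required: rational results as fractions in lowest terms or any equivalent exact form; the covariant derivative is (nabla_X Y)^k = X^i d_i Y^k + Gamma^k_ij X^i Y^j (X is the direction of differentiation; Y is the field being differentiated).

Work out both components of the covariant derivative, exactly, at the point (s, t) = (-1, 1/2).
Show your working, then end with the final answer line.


E = 141/16, F = -5/2, G = 53/4 at the point
E_s = -49/8, E_t = 0, F_s = -3/2, F_t = 0, G_s = 0, G_t = 0
EG - F^2 = 7073/64;  g^inv = (64/7073) * [[53/4, 5/2], [5/2, 141/16]]
first-kind symbols [ij,l] = (1/2)(d_i g_jl + d_j g_il - d_l g_ij): [ss,s] = E_s/2 = -49/16, [ss,t] = F_s - E_t/2 = -3/2, [st,s] = E_t/2 = 0, [st,t] = G_s/2 = 0, [tt,s] = F_t - G_s/2 = 0, [tt,t] = G_t/2 = 0
Gamma^s_ij = (G*[ij,s] - F*[ij,t])/(EG - F^2), Gamma^t_ij = (E*[ij,t] - F*[ij,s])/(EG - F^2)
Gamma_sss = -2837/7073, Gamma_sst = 0, Gamma_stt = 0, Gamma_tss = -1336/7073, Gamma_tst = 0, Gamma_ttt = 0
X = (-7/2, -5/3), Y = (-9/4, -5/8) at the point

Answer: (nabla_X Y)^s = -865765/84876, (nabla_X Y)^t = 220325/84876


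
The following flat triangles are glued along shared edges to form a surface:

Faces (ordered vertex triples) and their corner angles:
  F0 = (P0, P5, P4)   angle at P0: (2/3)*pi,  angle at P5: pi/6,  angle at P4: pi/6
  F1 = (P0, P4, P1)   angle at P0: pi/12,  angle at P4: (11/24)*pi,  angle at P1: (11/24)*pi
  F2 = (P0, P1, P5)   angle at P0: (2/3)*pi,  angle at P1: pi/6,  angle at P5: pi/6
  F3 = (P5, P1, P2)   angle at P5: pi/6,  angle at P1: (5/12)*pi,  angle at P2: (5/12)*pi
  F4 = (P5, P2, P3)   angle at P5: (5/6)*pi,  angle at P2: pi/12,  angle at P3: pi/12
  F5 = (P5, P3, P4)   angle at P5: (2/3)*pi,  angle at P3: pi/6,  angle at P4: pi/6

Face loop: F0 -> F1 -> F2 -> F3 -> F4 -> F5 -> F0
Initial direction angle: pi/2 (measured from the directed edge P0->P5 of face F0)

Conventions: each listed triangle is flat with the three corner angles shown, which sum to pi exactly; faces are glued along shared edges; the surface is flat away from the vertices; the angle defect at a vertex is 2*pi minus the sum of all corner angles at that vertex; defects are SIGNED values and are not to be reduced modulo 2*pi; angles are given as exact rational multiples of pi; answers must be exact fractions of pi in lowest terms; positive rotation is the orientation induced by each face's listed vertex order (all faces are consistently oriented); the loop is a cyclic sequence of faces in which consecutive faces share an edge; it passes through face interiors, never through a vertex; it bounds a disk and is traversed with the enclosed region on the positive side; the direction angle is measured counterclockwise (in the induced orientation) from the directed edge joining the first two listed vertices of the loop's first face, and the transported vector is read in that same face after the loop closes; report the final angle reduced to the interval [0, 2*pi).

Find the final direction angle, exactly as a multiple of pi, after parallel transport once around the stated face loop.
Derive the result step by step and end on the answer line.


enclosed vertex P0: corner angles sum to (17/12)*pi, defect = 2*pi - (17/12)*pi = (7/12)*pi
enclosed vertex P5: corner angles sum to 2*pi, defect = 2*pi - 2*pi = 0
final direction = starting direction + enclosed defect total, reduced mod 2*pi (induced orientation)
final angle = pi/2 + (7/12)*pi = (13/12)*pi (mod 2*pi)

Answer: final direction angle = (13/12)*pi


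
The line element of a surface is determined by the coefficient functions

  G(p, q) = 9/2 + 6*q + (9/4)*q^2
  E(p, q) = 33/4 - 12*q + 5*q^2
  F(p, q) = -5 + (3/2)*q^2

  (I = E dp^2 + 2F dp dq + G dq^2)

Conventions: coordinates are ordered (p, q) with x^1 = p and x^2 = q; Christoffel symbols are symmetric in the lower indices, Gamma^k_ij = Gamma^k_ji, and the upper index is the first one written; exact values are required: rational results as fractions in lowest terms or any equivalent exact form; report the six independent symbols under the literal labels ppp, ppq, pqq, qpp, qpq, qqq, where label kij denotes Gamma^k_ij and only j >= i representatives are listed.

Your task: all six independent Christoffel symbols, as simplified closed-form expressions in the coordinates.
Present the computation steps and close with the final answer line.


E = 33/4 - 12*q + 5*q^2; F = -5 + (3/2)*q^2; G = 9/2 + 6*q + (9/4)*q^2
Gamma^k_ij = (1/2) g^{kl} (d_i g_jl + d_j g_il - d_l g_ij), with g^inv = (1/(EG-F^2)) [[G, -F], [-F, E]]
first partials: E_p = 0, E_q = -12 + 10*q, F_p = 0, F_q = 3*q, G_p = 0, G_q = 6 + (9/2)*q
D = EG - F^2 = 97/8 - (9/2)*q - (255/16)*q^2 + 3*q^3 + 9*q^4
expanded: Gamma^p_pp = (G E_p - 2F F_p + F E_q)/(2D), Gamma^p_pq = (G E_q - F G_p)/(2D), Gamma^p_qq = (2G F_q - G G_p - F G_q)/(2D), Gamma^q_pp = (2E F_p - E E_q - F E_p)/(2D), Gamma^q_pq = (E G_p - F E_q)/(2D), Gamma^q_qq = (E G_q - 2F F_q + F G_p)/(2D); substitute and cancel common factors

Answer: Gamma_ppp = (120*q^3 - 144*q^2 - 400*q + 480)/(144*q^4 + 48*q^3 - 255*q^2 - 72*q + 194), Gamma_ppq = (180*q^3 + 264*q^2 - 216*q - 432)/(144*q^4 + 48*q^3 - 255*q^2 - 72*q + 194), Gamma_pqq = (54*q^3 + 216*q^2 + 396*q + 240)/(144*q^4 + 48*q^3 - 255*q^2 - 72*q + 194), Gamma_qpp = (-400*q^3 + 1440*q^2 - 1812*q + 792)/(144*q^4 + 48*q^3 - 255*q^2 - 72*q + 194), Gamma_qpq = (-120*q^3 + 144*q^2 + 400*q - 480)/(144*q^4 + 48*q^3 - 255*q^2 - 72*q + 194), Gamma_qqq = (108*q^3 - 192*q^2 - 39*q + 396)/(144*q^4 + 48*q^3 - 255*q^2 - 72*q + 194)


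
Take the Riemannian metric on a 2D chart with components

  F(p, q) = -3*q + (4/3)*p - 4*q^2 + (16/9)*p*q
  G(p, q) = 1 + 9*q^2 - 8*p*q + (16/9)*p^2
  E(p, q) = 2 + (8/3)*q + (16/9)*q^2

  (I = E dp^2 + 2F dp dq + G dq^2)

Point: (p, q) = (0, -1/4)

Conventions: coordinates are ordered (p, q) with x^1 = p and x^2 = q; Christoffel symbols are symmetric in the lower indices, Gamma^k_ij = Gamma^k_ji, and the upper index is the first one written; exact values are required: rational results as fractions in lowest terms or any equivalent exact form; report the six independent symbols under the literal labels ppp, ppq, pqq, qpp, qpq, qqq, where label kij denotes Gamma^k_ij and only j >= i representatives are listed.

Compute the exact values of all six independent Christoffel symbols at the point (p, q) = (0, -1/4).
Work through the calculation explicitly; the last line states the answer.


E = 13/9, F = 1/2, G = 25/16 at the point
E_p = 0, E_q = 16/9, F_p = 8/9, F_q = -1, G_p = 2, G_q = -9/2
EG - F^2 = 289/144;  g^inv = (144/289) * [[25/16, -1/2], [-1/2, 13/9]]
first-kind symbols [ij,l] = (1/2)(d_i g_jl + d_j g_il - d_l g_ij): [pp,p] = E_p/2 = 0, [pp,q] = F_p - E_q/2 = 0, [pq,p] = E_q/2 = 8/9, [pq,q] = G_p/2 = 1, [qq,p] = F_q - G_p/2 = -2, [qq,q] = G_q/2 = -9/4
Gamma^p_ij = (G*[ij,p] - F*[ij,q])/(EG - F^2), Gamma^q_ij = (E*[ij,q] - F*[ij,p])/(EG - F^2)

Answer: Gamma_ppp = 0, Gamma_ppq = 128/289, Gamma_pqq = -288/289, Gamma_qpp = 0, Gamma_qpq = 144/289, Gamma_qqq = -324/289


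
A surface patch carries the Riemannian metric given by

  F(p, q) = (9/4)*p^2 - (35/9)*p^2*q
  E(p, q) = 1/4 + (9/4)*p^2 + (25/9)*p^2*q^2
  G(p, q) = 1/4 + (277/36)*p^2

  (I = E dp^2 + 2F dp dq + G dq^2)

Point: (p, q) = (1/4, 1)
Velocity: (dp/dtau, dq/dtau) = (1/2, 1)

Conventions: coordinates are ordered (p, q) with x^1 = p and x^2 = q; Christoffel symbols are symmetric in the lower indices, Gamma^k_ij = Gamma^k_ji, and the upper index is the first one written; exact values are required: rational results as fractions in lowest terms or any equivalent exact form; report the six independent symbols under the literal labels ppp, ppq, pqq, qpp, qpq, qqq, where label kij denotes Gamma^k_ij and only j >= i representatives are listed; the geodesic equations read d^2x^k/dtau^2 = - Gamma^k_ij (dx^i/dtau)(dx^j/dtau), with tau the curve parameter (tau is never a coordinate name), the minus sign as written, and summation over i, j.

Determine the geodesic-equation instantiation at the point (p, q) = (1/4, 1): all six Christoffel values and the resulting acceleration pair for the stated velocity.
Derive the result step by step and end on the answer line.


E = 325/576, F = -59/576, G = 421/576 at the point
E_p = 181/72, E_q = 25/72, F_p = -59/72, F_q = -35/144, G_p = 277/72, G_q = 0
EG - F^2 = 463/1152;  g^inv = (1152/463) * [[421/576, 59/576], [59/576, 325/576]]
first-kind symbols [ij,l] = (1/2)(d_i g_jl + d_j g_il - d_l g_ij): [pp,p] = E_p/2 = 181/144, [pp,q] = F_p - E_q/2 = -143/144, [pq,p] = E_q/2 = 25/144, [pq,q] = G_p/2 = 277/144, [qq,p] = F_q - G_p/2 = -13/6, [qq,q] = G_q/2 = 0
Gamma^p_ij = (G*[ij,p] - F*[ij,q])/(EG - F^2), Gamma^q_ij = (E*[ij,q] - F*[ij,p])/(EG - F^2)
Gamma_ppp = 5647/2778, Gamma_ppq = 2239/2778, Gamma_pqq = -5473/1389, Gamma_qpp = -2983/2778, Gamma_qpq = 7625/2778, Gamma_qqq = -767/1389
d^2p/dtau^2 = -(Gamma_ppp*(1/2)^2 + 2*Gamma_ppq*(1/2)*(1) + Gamma_pqq*(1)^2) = 9727/3704
d^2q/dtau^2 = -(Gamma_qpp*(1/2)^2 + 2*Gamma_qpq*(1/2)*(1) + Gamma_qqq*(1)^2) = -7127/3704

Answer: Gamma_ppp = 5647/2778, Gamma_ppq = 2239/2778, Gamma_pqq = -5473/1389, Gamma_qpp = -2983/2778, Gamma_qpq = 7625/2778, Gamma_qqq = -767/1389; accelerations (d^2p/dtau^2, d^2q/dtau^2) = (9727/3704, -7127/3704)


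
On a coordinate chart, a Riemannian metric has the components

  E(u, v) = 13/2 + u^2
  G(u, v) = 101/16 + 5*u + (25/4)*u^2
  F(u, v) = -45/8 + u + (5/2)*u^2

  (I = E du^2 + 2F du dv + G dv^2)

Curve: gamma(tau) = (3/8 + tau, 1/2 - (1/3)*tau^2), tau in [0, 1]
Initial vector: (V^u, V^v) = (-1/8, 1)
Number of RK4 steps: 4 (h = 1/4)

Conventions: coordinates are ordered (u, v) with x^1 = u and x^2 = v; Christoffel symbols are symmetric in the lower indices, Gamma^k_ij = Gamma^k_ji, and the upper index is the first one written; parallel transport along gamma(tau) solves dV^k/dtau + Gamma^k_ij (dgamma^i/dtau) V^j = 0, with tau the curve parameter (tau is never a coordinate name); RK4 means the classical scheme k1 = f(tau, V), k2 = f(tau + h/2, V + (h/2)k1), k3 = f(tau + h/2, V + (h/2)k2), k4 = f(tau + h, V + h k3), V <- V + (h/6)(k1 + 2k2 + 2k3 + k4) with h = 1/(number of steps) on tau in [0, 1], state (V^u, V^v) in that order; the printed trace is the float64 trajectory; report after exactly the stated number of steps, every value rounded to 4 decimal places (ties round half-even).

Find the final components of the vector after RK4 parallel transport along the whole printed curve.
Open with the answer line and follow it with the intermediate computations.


Answer: V^u = -0.5354, V^v = 0.5756

gamma'(tau) = (1, -(2/3)*tau); f(tau, V)^k = -Gamma^k_ij(gamma(tau)) gamma'^i(tau) V^j; h = 1/4; intermediate values shown to 6 dp
curve data and Christoffel symbols at the stage parameters:
  tau = 0.000000: gamma = (0.375000, 0.500000), gamma' = (1.000000, 0.000000); Gamma_uuu = 0.482794, Gamma_uuv = 0.655221, Gamma_uvv = -1.212734, Gamma_vuu = 0.577951, Gamma_vuv = 0.888258, Gamma_vvv = -0.655221
  tau = 0.125000: gamma = (0.500000, 0.494792), gamma' = (1.000000, -0.083333); Gamma_uuu = 0.420590, Gamma_uuv = 0.508475, Gamma_uvv = -1.172316, Gamma_vuu = 0.519774, Gamma_vuv = 0.762712, Gamma_vvv = -0.508475
  tau = 0.250000: gamma = (0.625000, 0.479167), gamma' = (1.000000, -0.166667); Gamma_uuu = 0.365811, Gamma_uuv = 0.392525, Gamma_uvv = -1.158900, Gamma_vuu = 0.471156, Gamma_vuv = 0.672246, Gamma_vvv = -0.392525
  tau = 0.375000: gamma = (0.750000, 0.453125), gamma' = (1.000000, -0.250000); Gamma_uuu = 0.317900, Gamma_uuv = 0.297289, Gamma_uvv = -1.163713, Gamma_vuu = 0.431040, Gamma_vuv = 0.605291, Gamma_vvv = -0.297289
  tau = 0.500000: gamma = (0.875000, 0.416667), gamma' = (1.000000, -0.333333); Gamma_uuu = 0.275751, Gamma_uuv = 0.216514, Gamma_uvv = -1.181285, Gamma_vuu = 0.397929, Gamma_vuv = 0.554706, Gamma_vvv = -0.216514
  tau = 0.625000: gamma = (1.000000, 0.369792), gamma' = (1.000000, -0.416667); Gamma_uuu = 0.238300, Gamma_uuv = 0.146174, Gamma_uvv = -1.208083, Gamma_vuu = 0.370470, Gamma_vuv = 0.515907, Gamma_vvv = -0.146174
  tau = 0.750000: gamma = (1.125000, 0.312500), gamma' = (1.000000, -0.500000); Gamma_uuu = 0.204662, Gamma_uuv = 0.083581, Gamma_uvv = -1.241743, Gamma_vuu = 0.347568, Gamma_vuv = 0.485846, Gamma_vvv = -0.083581
  tau = 0.875000: gamma = (1.250000, 0.244792), gamma' = (1.000000, -0.583333); Gamma_uuu = 0.174129, Gamma_uuv = 0.026885, Gamma_uvv = -1.280633, Gamma_vuu = 0.328358, Gamma_vuv = 0.462426, Gamma_vvv = -0.026885
  tau = 1.000000: gamma = (1.375000, 0.166667), gamma' = (1.000000, -0.666667); Gamma_uuu = 0.146143, Gamma_uuv = -0.025227, Gamma_uvv = -1.323593, Gamma_vuu = 0.312165, Gamma_vuv = 0.444161, Gamma_vvv = 0.025227
step 0: V^u = -0.1250, V^v = 1.0000
step 1: k1 = (-0.594872, -0.816014), k2 = (-0.468936, -0.632014), k3 = (-0.488832, -0.657713), k4 = (-0.415114, -0.527598); V <- V + (h/6)(k1 + 2k2 + 2k3 + k4): V^u = -0.2469, V^v = 0.8365
step 2: k1 = (-0.415774, -0.528423), k2 = (-0.380415, -0.440034), k3 = (-0.387991, -0.448779), k4 = (-0.372040, -0.380816); V <- V + (h/6)(k1 + 2k2 + 2k3 + k4): V^u = -0.3438, V^v = 0.7246
step 3: k1 = (-0.372216, -0.380997), k2 = (-0.370481, -0.329787), k3 = (-0.374677, -0.333514), k4 = (-0.380456, -0.292550); V <- V + (h/6)(k1 + 2k2 + 2k3 + k4): V^u = -0.4372, V^v = 0.6412
step 4: k1 = (-0.380518, -0.292593), k2 = (-0.391157, -0.260687), k3 = (-0.394033, -0.262515), k4 = (-0.406099, -0.237384); V <- V + (h/6)(k1 + 2k2 + 2k3 + k4): V^u = -0.5354, V^v = 0.5756


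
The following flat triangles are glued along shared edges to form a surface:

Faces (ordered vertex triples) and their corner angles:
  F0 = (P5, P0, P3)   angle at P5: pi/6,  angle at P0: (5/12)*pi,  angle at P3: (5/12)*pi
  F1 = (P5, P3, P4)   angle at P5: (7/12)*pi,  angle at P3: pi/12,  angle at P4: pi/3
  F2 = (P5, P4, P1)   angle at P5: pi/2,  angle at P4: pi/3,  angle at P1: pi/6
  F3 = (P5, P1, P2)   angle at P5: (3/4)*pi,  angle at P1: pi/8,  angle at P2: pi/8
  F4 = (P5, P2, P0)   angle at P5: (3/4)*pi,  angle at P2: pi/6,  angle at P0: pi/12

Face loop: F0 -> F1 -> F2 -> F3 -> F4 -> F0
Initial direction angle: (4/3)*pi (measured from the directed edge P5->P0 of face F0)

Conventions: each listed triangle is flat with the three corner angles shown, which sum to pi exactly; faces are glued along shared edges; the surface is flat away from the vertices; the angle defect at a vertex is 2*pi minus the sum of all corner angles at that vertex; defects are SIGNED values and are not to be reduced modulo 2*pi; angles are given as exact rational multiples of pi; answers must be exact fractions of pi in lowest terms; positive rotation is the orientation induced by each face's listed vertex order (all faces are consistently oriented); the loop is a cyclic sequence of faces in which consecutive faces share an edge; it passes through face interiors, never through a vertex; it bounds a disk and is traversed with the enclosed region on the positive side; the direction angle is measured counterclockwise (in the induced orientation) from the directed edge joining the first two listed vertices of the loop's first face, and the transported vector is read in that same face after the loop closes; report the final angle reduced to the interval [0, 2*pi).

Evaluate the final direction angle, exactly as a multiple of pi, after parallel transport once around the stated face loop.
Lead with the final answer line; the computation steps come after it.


Answer: final direction angle = (7/12)*pi

enclosed vertex P5: corner angles sum to (11/4)*pi, defect = 2*pi - (11/4)*pi = (-3/4)*pi
adding the enclosed defects to the starting angle (mod 2*pi, induced orientation) gives the holonomy
final angle = (4/3)*pi - (3/4)*pi = (7/12)*pi (mod 2*pi)


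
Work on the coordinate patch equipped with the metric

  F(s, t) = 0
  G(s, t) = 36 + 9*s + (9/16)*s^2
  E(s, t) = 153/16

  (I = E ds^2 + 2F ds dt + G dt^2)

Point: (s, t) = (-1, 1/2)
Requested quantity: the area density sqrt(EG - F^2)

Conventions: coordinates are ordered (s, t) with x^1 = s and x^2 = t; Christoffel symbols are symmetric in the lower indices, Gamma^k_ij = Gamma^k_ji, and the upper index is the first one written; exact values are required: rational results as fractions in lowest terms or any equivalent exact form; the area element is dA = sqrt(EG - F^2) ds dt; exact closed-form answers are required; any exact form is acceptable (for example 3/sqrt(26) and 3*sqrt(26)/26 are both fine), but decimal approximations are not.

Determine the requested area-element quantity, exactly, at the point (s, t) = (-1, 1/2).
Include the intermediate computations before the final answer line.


E = 153/16, F = 0, G = 441/16; EG - F^2 = 67473/256

Answer: sqrt(EG - F^2) = 63*sqrt(17)/16


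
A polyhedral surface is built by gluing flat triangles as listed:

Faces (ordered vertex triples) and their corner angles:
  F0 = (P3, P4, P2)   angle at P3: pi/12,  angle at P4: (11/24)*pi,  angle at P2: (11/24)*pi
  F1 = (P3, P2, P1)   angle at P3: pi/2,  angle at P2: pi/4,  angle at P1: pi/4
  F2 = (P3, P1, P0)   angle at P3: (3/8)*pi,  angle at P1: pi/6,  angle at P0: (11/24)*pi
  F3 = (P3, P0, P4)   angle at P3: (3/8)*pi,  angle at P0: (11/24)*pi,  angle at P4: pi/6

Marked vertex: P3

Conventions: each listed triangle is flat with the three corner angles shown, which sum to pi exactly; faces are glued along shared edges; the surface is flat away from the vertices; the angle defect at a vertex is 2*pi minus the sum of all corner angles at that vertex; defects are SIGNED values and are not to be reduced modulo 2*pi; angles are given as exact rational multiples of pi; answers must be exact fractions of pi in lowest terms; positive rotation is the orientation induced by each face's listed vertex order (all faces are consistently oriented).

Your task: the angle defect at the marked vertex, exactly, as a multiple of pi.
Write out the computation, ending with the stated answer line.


Sum of corner angles at P3: (4/3)*pi
defect = 2*pi - (4/3)*pi

Answer: defect(P3) = (2/3)*pi


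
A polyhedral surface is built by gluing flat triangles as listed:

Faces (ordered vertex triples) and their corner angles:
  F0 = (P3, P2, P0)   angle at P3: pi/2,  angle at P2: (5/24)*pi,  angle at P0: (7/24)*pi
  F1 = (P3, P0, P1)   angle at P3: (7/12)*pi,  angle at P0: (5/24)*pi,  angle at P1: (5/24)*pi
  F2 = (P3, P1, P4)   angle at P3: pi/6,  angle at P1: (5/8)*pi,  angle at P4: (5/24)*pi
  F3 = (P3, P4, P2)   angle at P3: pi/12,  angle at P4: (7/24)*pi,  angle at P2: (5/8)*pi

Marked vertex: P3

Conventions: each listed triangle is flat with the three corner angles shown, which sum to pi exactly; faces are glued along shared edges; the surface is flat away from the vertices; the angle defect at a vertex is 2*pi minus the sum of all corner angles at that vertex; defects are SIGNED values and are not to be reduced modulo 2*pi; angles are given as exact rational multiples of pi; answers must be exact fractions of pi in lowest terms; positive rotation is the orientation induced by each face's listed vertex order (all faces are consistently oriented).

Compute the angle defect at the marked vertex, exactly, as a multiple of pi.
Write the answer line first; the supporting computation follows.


Answer: defect(P3) = (2/3)*pi

Sum of corner angles at P3: (4/3)*pi
defect = 2*pi - (4/3)*pi


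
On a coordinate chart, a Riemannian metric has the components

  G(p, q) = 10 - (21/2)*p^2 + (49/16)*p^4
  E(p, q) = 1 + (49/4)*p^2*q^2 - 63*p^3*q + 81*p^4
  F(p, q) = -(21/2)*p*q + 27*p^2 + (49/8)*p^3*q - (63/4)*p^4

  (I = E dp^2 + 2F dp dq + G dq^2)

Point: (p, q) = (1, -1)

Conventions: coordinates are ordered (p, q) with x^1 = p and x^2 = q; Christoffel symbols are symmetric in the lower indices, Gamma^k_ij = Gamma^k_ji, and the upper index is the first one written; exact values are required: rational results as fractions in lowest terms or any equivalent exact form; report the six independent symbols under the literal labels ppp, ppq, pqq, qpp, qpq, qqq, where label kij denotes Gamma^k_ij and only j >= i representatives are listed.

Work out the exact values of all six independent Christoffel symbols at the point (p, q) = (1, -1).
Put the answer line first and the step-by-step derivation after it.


Answer: Gamma_ppp = 4300/2541, Gamma_ppq = -100/363, Gamma_pqq = 0, Gamma_qpp = 430/2541, Gamma_qpq = -10/363, Gamma_qqq = 0

E = 629/4, F = 125/8, G = 41/16 at the point
E_p = 1075/2, E_q = -175/2, F_p = -135/8, F_q = -35/8, G_p = -35/4, G_q = 0
EG - F^2 = 2541/16;  g^inv = (16/2541) * [[41/16, -125/8], [-125/8, 629/4]]
first-kind symbols [ij,l] = (1/2)(d_i g_jl + d_j g_il - d_l g_ij): [pp,p] = E_p/2 = 1075/4, [pp,q] = F_p - E_q/2 = 215/8, [pq,p] = E_q/2 = -175/4, [pq,q] = G_p/2 = -35/8, [qq,p] = F_q - G_p/2 = 0, [qq,q] = G_q/2 = 0
Gamma^p_ij = (G*[ij,p] - F*[ij,q])/(EG - F^2), Gamma^q_ij = (E*[ij,q] - F*[ij,p])/(EG - F^2)


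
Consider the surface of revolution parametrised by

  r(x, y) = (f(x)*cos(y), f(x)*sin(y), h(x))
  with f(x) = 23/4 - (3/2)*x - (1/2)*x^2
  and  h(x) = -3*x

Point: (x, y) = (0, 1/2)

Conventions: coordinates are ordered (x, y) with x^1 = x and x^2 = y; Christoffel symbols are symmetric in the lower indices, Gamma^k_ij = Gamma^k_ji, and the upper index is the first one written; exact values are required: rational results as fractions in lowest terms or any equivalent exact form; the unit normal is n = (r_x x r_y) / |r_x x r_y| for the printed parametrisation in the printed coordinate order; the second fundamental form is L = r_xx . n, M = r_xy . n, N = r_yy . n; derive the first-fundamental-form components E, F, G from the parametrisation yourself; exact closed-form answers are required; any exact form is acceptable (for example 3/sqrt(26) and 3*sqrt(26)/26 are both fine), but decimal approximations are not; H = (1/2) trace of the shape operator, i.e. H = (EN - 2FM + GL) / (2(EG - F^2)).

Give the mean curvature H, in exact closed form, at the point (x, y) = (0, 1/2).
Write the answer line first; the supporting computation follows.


Answer: H = -272*sqrt(5)/5175

f = 23/4, f' = -3/2, f'' = -1, h' = -3, h'' = 0
E = 45/4, F = 0, G = 529/16; answer radicand W^2 = 45/4
unnormalised second-form numerators: l = -3, m = 0, n = -69/4; L = l/sqrt(45/4), and similarly M = m/sqrt(W^2), N = n/sqrt(W^2)
H = (E*n - 2*F*m + G*l) / (2*(EG - F^2)*sqrt(W^2)); E*n - 2*F*m + G*l = -1173/4, EG - F^2 = 23805/64, so H = (-136/345)/sqrt(45/4)


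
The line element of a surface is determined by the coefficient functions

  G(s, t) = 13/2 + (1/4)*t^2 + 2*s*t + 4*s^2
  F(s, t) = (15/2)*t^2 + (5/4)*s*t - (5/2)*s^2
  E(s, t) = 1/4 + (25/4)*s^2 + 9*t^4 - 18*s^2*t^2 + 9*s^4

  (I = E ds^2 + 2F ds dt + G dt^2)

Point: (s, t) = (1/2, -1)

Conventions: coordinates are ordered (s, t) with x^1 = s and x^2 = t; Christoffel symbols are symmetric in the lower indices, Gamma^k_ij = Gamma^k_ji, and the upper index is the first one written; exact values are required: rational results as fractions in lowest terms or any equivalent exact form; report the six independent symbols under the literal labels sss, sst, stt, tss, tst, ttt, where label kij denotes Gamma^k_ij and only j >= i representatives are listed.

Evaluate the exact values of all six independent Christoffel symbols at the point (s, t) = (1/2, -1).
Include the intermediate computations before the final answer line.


E = 55/8, F = 25/4, G = 27/4 at the point
E_s = -29/4, E_t = -27, F_s = -15/4, F_t = -115/8, G_s = 2, G_t = 1/2
EG - F^2 = 235/32;  g^inv = (32/235) * [[27/4, -25/4], [-25/4, 55/8]]
first-kind symbols [ij,l] = (1/2)(d_i g_jl + d_j g_il - d_l g_ij): [ss,s] = E_s/2 = -29/8, [ss,t] = F_s - E_t/2 = 39/4, [st,s] = E_t/2 = -27/2, [st,t] = G_s/2 = 1, [tt,s] = F_t - G_s/2 = -123/8, [tt,t] = G_t/2 = 1/4
Gamma^s_ij = (G*[ij,s] - F*[ij,t])/(EG - F^2), Gamma^t_ij = (E*[ij,t] - F*[ij,s])/(EG - F^2)

Answer: Gamma_sss = -2733/235, Gamma_sst = -3116/235, Gamma_stt = -3371/235, Gamma_tss = 574/47, Gamma_tst = 584/47, Gamma_ttt = 626/47
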